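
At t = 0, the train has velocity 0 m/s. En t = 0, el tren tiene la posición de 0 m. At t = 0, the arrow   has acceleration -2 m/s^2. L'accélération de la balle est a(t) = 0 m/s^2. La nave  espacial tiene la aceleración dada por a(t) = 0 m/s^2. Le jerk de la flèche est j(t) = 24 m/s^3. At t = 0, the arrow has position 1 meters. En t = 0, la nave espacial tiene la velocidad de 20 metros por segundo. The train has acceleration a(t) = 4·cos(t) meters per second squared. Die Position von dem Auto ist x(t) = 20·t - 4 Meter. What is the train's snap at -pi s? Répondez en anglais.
Starting from acceleration a(t) = 4·cos(t), we take 2 derivatives. Taking d/dt of a(t), we find j(t) = -4·sin(t). Taking d/dt of j(t), we find s(t) = -4·cos(t). We have snap s(t) = -4·cos(t). Substituting t = -pi: s(-pi) = 4.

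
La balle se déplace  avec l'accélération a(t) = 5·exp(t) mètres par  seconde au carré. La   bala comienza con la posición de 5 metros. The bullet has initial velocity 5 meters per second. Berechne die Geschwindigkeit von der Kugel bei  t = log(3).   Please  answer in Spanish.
Partiendo de la aceleración a(t) = 5·exp(t), tomamos 1 integral. La integral de la aceleración, con v(0) = 5, da la velocidad: v(t) = 5·exp(t). Usando v(t) = 5·exp(t) y sustituyendo t = log(3), encontramos v = 15.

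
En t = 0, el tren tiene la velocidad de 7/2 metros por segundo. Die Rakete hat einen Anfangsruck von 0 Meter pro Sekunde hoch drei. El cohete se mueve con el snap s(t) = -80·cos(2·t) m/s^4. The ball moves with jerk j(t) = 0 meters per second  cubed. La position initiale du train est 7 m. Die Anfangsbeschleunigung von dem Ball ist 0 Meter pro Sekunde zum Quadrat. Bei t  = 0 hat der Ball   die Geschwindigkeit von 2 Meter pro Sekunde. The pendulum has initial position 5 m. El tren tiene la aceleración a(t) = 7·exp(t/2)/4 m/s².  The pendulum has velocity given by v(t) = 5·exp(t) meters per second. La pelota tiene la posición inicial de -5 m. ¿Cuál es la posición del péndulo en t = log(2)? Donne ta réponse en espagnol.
Necesitamos integrar nuestra ecuación de la velocidad v(t) = 5·exp(t) 1 vez. La integral de la velocidad, con x(0) = 5, da la posición: x(t) = 5·exp(t). De la ecuación de la posición x(t) = 5·exp(t), sustituimos t = log(2) para obtener x = 10.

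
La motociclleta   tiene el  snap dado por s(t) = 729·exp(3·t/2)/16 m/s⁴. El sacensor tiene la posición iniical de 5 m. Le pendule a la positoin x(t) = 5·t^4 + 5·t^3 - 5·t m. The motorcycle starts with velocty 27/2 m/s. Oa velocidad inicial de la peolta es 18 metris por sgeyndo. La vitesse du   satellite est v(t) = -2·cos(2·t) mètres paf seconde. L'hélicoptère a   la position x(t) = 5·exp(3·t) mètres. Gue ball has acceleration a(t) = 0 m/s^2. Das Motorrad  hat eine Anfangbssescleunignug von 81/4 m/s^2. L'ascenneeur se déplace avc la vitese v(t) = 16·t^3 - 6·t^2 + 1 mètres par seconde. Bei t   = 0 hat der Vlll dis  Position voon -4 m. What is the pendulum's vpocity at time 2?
Starting from position x(t) = 5·t^4 + 5·t^3 - 5·t, we take 1 derivative. Differentiating position, we get velocity: v(t) = 20·t^3 + 15·t^2 - 5. Using v(t) = 20·t^3 + 15·t^2 - 5 and substituting t = 2, we find v = 215.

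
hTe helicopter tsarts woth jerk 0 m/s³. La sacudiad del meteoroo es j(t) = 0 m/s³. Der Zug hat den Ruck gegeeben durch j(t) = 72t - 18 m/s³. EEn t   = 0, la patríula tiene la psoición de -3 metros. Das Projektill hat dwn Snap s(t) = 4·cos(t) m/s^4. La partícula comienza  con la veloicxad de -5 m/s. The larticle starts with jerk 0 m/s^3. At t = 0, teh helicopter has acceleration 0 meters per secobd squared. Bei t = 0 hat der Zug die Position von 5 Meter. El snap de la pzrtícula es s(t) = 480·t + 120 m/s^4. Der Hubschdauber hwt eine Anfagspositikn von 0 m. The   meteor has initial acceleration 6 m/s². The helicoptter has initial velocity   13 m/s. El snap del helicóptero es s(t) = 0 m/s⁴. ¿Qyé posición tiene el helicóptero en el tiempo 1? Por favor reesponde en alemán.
Um dies zu lösen, müssen wir 4 Stammfunktionen unserer Gleichung für den Snap s(t) = 0 finden. Die Stammfunktion von dem Snap ist der Ruck. Mit j(0) = 0 erhalten wir j(t) = 0. Das Integral von dem Ruck ist die Beschleunigung. Mit a(0) = 0 erhalten wir a(t) = 0. Mit ∫a(t)dt und Anwendung von v(0) = 13, finden wir v(t) = 13. Durch Integration von der Geschwindigkeit und Verwendung der Anfangsbedingung x(0) = 0, erhalten wir x(t) = 13·t. Aus der Gleichung für die Position x(t) = 13·t, setzen wir t = 1 ein und erhalten x = 13.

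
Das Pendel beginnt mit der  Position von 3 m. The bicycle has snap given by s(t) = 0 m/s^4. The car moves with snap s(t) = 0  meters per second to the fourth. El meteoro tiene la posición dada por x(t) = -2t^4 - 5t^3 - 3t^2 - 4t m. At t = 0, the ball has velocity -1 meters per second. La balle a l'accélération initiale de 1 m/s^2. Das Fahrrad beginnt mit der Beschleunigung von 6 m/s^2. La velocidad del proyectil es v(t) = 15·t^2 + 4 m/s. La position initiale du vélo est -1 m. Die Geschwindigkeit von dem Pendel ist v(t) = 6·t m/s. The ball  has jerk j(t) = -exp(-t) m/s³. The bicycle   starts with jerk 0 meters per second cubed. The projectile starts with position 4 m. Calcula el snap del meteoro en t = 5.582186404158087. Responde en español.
Para resolver esto, necesitamos tomar 4 derivadas de nuestra ecuación de la posición x(t) = -2·t^4 - 5·t^3 - 3·t^2 - 4·t. Derivando la posición, obtenemos la velocidad: v(t) = -8·t^3 - 15·t^2 - 6·t - 4. Derivando la velocidad, obtenemos la aceleración: a(t) = -24·t^2 - 30·t - 6. La derivada de la aceleración da la sacudida: j(t) = -48·t - 30. La derivada de la sacudida da el snap: s(t) = -48. Tenemos el snap s(t) = -48. Sustituyendo t = 5.582186404158087: s(5.582186404158087) = -48.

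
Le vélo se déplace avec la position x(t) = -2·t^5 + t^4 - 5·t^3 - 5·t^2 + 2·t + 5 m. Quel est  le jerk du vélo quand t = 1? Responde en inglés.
We must differentiate our position equation x(t) = -2·t^5 + t^4 - 5·t^3 - 5·t^2 + 2·t + 5 3 times. Differentiating position, we get velocity: v(t) = -10·t^4 + 4·t^3 - 15·t^2 - 10·t + 2. The derivative of velocity gives acceleration: a(t) = -40·t^3 + 12·t^2 - 30·t - 10. The derivative of acceleration gives jerk: j(t) = -120·t^2 + 24·t - 30. We have jerk j(t) = -120·t^2 + 24·t - 30. Substituting t = 1: j(1) = -126.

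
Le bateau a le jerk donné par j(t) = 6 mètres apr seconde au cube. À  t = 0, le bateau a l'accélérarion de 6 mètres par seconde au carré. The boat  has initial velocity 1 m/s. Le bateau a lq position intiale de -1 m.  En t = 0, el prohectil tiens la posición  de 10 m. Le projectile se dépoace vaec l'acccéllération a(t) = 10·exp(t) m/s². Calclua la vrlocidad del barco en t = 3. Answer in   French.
Pour résoudre ceci, nous devons prendre 2 primitives de notre équation du jerk j(t) = 6. En prenant ∫j(t)dt et en appliquant a(0) = 6, nous trouvons a(t) = 6·t + 6. En intégrant l'accélération et en utilisant la condition initiale v(0) = 1, nous obtenons v(t) = 3·t^2 + 6·t + 1. De l'équation de la vitesse v(t) = 3·t^2 + 6·t + 1, nous substituons t = 3 pour obtenir v = 46.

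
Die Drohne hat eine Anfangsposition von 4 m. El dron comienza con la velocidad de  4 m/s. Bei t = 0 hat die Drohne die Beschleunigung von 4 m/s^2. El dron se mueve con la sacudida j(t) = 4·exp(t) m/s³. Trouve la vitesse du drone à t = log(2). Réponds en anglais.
Starting from jerk j(t) = 4·exp(t), we take 2 integrals. The antiderivative of jerk is acceleration. Using a(0) = 4, we get a(t) = 4·exp(t). The antiderivative of acceleration is velocity. Using v(0) = 4, we get v(t) = 4·exp(t). We have velocity v(t) = 4·exp(t). Substituting t = log(2): v(log(2)) = 8.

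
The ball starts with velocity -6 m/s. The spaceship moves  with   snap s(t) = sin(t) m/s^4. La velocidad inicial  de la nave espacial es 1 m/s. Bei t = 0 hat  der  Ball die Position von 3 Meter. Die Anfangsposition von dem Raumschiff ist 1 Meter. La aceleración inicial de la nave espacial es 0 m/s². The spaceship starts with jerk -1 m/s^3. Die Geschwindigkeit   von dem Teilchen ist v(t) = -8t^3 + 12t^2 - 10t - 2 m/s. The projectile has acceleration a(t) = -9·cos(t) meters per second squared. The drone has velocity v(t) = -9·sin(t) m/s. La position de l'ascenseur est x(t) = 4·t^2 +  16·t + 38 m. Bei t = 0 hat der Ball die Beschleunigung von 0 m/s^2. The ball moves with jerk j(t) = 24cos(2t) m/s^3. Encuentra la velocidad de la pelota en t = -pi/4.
Para resolver esto, necesitamos tomar 2 antiderivadas de nuestra ecuación de la sacudida j(t) = 24·cos(2·t). Integrando la sacudida y usando la condición inicial a(0) = 0, obtenemos a(t) = 12·sin(2·t). Integrando la aceleración y usando la condición inicial v(0) = -6, obtenemos v(t) = -6·cos(2·t). De la ecuación de la velocidad v(t) = -6·cos(2·t), sustituimos t = -pi/4 para obtener v = 0.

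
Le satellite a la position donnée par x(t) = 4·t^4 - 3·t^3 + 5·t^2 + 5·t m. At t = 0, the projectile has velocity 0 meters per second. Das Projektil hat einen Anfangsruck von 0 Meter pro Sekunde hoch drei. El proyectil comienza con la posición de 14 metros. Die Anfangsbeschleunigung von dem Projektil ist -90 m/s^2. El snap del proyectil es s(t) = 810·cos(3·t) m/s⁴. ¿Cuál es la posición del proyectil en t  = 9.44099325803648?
Partiendo del snap s(t) = 810·cos(3·t), tomamos 4 antiderivadas. La integral del snap es la sacudida. Usando j(0) = 0, obtenemos j(t) = 270·sin(3·t). La antiderivada de la sacudida es la aceleración. Usando a(0) = -90, obtenemos a(t) = -90·cos(3·t). Integrando la aceleración y usando la condición inicial v(0) = 0, obtenemos v(t) = -30·sin(3·t). Integrando la velocidad y usando la condición inicial x(0) = 14, obtenemos x(t) = 10·cos(3·t) + 4. De la ecuación de la posición x(t) = 10·cos(3·t) + 4, sustituimos t = 9.44099325803648 para obtener x = -5.98817021918557.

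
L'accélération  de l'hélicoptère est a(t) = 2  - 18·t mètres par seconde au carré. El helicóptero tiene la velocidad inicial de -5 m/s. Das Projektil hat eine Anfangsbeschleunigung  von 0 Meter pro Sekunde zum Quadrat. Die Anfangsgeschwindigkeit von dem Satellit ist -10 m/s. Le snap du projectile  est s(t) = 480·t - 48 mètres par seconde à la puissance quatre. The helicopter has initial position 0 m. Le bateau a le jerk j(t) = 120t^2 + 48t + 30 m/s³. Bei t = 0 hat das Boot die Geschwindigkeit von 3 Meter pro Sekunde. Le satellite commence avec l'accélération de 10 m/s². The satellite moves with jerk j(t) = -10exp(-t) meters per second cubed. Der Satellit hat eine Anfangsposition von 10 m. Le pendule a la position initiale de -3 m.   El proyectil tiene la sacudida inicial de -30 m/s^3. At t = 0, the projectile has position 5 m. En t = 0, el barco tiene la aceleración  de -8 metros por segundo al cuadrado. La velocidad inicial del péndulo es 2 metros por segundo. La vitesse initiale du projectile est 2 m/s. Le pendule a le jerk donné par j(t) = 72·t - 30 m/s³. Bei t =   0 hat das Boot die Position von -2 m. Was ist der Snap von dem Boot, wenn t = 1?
Um dies zu lösen, müssen wir 1 Ableitung unserer Gleichung für den Ruck j(t) = 120·t^2 + 48·t + 30 nehmen. Mit d/dt von j(t) finden wir s(t) = 240·t + 48. Mit s(t) = 240·t + 48 und Einsetzen von t = 1, finden wir s = 288.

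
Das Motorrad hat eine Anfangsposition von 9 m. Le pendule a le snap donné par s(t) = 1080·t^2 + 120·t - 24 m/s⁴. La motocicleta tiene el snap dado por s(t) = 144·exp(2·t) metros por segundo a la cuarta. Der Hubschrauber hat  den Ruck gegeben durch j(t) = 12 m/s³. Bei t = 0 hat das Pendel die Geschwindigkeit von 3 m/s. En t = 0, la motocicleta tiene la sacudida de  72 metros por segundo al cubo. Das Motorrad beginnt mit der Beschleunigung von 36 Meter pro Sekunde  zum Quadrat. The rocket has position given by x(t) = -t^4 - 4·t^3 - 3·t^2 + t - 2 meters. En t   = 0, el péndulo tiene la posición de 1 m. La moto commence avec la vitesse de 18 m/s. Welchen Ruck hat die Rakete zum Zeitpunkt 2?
Wir müssen unsere Gleichung für die Position x(t) = -t^4 - 4·t^3 - 3·t^2 + t - 2 3-mal ableiten. Mit d/dt von x(t) finden wir v(t) = -4·t^3 - 12·t^2 - 6·t + 1. Durch Ableiten von der Geschwindigkeit erhalten wir die Beschleunigung: a(t) = -12·t^2 - 24·t - 6. Die Ableitung von der Beschleunigung ergibt den Ruck: j(t) = -24·t - 24. Wir haben den Ruck j(t) = -24·t - 24. Durch Einsetzen von t = 2: j(2) = -72.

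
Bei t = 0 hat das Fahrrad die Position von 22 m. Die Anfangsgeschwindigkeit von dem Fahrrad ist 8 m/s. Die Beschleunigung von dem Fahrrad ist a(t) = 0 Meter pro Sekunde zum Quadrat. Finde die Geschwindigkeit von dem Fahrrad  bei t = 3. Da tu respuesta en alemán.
Ausgehend von der Beschleunigung a(t) = 0, nehmen wir 1 Stammfunktion. Die Stammfunktion von der Beschleunigung, mit v(0) = 8, ergibt die Geschwindigkeit: v(t) = 8. Aus der Gleichung für die Geschwindigkeit v(t) = 8, setzen wir t = 3 ein und erhalten v = 8.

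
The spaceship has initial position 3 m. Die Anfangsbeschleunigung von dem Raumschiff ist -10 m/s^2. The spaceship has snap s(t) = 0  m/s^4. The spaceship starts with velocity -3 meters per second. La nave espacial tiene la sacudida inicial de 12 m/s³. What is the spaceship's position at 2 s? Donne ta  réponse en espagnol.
Para resolver esto, necesitamos tomar 4 antiderivadas de nuestra ecuación del snap s(t) = 0. Tomando ∫s(t)dt y aplicando j(0) = 12, encontramos j(t) = 12. Integrando la sacudida y usando la condición inicial a(0) = -10, obtenemos a(t) = 12·t - 10. La integral de la aceleración es la velocidad. Usando v(0) = -3, obtenemos v(t) = 6·t^2 - 10·t - 3. La integral de la velocidad es la posición. Usando x(0) = 3, obtenemos x(t) = 2·t^3 - 5·t^2 - 3·t + 3. De la ecuación de la posición x(t) = 2·t^3 - 5·t^2 - 3·t + 3, sustituimos t = 2 para obtener x = -7.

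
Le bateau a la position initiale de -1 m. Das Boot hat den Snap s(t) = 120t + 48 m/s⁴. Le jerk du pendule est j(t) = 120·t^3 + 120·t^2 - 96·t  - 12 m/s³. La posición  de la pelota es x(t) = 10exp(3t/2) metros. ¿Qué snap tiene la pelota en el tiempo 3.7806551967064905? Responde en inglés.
To solve this, we need to take 4 derivatives of our position equation x(t) = 10·exp(3·t/2). Taking d/dt of x(t), we find v(t) = 15·exp(3·t/2). Taking d/dt of v(t), we find a(t) = 45·exp(3·t/2)/2. Differentiating acceleration, we get jerk: j(t) = 135·exp(3·t/2)/4. Differentiating jerk, we get snap: s(t) = 405·exp(3·t/2)/8. Using s(t) = 405·exp(3·t/2)/8 and substituting t = 3.7806551967064905, we find s = 14697.4357751522.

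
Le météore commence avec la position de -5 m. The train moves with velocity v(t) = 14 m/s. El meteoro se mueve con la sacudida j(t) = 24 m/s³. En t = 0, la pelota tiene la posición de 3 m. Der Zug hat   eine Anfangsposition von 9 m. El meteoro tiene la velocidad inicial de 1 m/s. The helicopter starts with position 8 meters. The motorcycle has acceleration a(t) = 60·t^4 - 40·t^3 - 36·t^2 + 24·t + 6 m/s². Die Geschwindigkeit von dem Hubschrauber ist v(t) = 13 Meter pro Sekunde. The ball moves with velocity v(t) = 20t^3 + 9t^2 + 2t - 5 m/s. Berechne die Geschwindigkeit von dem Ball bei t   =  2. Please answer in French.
Nous avons la vitesse v(t) = 20·t^3 + 9·t^2 + 2·t - 5. En substituant t = 2: v(2) = 195.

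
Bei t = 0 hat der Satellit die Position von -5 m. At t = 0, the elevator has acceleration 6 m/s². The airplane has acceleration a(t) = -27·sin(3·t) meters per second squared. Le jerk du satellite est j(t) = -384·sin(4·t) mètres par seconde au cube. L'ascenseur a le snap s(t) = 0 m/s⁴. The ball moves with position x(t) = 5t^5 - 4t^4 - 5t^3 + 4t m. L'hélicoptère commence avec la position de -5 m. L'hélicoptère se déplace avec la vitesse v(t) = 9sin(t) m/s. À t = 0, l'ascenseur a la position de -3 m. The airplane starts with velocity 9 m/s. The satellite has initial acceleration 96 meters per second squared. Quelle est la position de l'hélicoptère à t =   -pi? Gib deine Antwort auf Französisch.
Nous devons trouver la primitive de notre équation de la vitesse v(t) = 9·sin(t) 1 fois. La primitive de la vitesse est la position. En utilisant x(0) = -5, nous obtenons x(t) = 4 - 9·cos(t). En utilisant x(t) = 4 - 9·cos(t) et en substituant t = -pi, nous trouvons x = 13.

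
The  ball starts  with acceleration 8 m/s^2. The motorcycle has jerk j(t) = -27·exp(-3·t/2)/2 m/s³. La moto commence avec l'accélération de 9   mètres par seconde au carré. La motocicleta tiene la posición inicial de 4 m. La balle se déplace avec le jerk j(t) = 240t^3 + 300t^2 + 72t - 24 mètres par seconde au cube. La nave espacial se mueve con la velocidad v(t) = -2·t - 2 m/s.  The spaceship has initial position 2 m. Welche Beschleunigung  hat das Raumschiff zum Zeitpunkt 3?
Wir müssen unsere Gleichung für die Geschwindigkeit v(t) = -2·t - 2 1-mal ableiten. Die Ableitung von der Geschwindigkeit ergibt die Beschleunigung: a(t) = -2. Mit a(t) = -2 und Einsetzen von t = 3, finden wir a = -2.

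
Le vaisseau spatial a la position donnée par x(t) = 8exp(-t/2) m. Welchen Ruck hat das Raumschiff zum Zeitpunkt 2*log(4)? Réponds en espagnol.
Partiendo de la posición x(t) = 8·exp(-t/2), tomamos 3 derivadas. La derivada de la posición da la velocidad: v(t) = -4·exp(-t/2). La derivada de la velocidad da la aceleración: a(t) = 2·exp(-t/2). Tomando d/dt de a(t), encontramos j(t) = -exp(-t/2). Tenemos la sacudida j(t) = -exp(-t/2). Sustituyendo t = 2*log(4): j(2*log(4)) = -1/4.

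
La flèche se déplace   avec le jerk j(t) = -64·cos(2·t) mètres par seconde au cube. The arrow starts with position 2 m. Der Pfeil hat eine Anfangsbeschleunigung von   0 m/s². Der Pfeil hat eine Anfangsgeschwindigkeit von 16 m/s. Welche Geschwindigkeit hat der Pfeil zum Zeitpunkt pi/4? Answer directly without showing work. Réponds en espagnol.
La respuesta es 0.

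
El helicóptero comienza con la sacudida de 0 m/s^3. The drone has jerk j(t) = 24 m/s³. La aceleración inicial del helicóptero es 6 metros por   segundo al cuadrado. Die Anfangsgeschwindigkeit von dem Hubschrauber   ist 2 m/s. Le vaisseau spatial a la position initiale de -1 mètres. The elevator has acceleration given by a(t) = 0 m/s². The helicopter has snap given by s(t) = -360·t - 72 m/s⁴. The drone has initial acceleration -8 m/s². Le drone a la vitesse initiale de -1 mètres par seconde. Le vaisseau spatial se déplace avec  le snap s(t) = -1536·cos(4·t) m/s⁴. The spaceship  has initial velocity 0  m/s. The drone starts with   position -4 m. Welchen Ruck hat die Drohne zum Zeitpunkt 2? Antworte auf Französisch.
Nous avons le jerk j(t) = 24. En substituant t = 2: j(2) = 24.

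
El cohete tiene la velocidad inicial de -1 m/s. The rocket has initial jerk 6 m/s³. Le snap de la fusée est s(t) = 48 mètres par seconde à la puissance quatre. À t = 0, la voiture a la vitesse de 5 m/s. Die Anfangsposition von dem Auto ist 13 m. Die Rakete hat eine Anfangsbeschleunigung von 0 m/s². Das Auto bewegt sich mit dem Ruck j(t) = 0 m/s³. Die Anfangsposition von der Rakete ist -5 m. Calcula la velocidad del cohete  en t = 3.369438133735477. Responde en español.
Partiendo del snap s(t) = 48, tomamos 3 integrales. Integrando el snap y usando la condición inicial j(0) = 6, obtenemos j(t) = 48·t + 6. Integrando la sacudida y usando la condición inicial a(0) = 0, obtenemos a(t) = 6·t·(4·t + 1). La integral de la aceleración, con v(0) = -1, da la velocidad: v(t) = 8·t^3 + 3·t^2 - 1. Usando v(t) = 8·t^3 + 3·t^2 - 1 y sustituyendo t = 3.369438133735477, encontramos v = 339.088244127590.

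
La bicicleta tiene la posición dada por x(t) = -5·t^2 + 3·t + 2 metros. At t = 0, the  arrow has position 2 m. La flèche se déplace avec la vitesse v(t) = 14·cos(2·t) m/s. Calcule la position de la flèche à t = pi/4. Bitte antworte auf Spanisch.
Partiendo de la velocidad v(t) = 14·cos(2·t), tomamos 1 antiderivada. La antiderivada de la velocidad es la posición. Usando x(0) = 2, obtenemos x(t) = 7·sin(2·t) + 2. Tenemos la posición x(t) = 7·sin(2·t) + 2. Sustituyendo t = pi/4: x(pi/4) = 9.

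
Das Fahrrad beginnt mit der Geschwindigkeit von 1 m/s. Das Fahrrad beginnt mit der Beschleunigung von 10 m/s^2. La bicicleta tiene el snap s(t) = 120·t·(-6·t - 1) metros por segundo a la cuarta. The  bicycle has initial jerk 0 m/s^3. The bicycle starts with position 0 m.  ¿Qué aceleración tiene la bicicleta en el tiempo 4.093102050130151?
Debemos encontrar la antiderivada de nuestra ecuación del snap s(t) = 120·t·(-6·t - 1) 2 veces. La antiderivada del snap, con j(0) = 0, da la sacudida: j(t) = t^2·(-240·t - 60). La integral de la sacudida, con a(0) = 10, da la aceleración: a(t) = -60·t^4 - 20·t^3 + 10. De la ecuación de la aceleración a(t) = -60·t^4 - 20·t^3 + 10, sustituimos t = 4.093102050130151 para obtener a = -18202.2287842449.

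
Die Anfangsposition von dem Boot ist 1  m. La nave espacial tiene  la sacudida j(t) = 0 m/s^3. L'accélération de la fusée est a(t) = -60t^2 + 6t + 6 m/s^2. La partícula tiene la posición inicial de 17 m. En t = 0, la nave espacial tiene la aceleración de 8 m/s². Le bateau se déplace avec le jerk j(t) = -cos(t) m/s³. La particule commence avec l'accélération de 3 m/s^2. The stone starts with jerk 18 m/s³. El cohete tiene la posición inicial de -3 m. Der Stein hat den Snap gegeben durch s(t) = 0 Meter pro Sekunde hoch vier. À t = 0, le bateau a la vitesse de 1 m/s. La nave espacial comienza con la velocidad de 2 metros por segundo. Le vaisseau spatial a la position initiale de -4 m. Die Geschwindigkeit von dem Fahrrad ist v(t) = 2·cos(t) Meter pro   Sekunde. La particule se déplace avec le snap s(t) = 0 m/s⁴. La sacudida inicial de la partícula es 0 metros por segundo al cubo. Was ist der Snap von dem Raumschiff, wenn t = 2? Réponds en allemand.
Ausgehend von dem Ruck j(t) = 0, nehmen wir 1 Ableitung. Die Ableitung von dem Ruck ergibt den Snap: s(t) = 0. Wir haben den Snap s(t) = 0. Durch Einsetzen von t = 2: s(2) = 0.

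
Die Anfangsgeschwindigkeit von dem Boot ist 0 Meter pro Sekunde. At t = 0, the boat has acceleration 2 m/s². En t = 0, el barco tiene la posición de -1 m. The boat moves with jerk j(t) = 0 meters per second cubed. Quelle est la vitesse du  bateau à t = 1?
Nous devons trouver l'intégrale de notre équation du jerk j(t) = 0 2 fois. La primitive du jerk, avec a(0) = 2, donne l'accélération: a(t) = 2. En intégrant l'accélération et en utilisant la condition initiale v(0) = 0, nous obtenons v(t) = 2·t. En utilisant v(t) = 2·t et en substituant t = 1, nous trouvons v = 2.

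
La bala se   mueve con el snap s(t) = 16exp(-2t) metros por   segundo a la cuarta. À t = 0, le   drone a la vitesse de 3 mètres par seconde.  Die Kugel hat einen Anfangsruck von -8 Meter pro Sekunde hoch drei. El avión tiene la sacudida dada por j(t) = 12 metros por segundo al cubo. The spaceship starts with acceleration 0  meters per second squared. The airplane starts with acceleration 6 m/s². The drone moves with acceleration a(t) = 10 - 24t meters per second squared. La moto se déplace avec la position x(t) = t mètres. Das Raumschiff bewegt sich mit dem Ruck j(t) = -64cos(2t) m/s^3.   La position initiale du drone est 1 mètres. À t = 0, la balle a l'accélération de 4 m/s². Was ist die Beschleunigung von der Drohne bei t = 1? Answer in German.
Mit a(t) = 10 - 24·t und Einsetzen von t = 1, finden wir a = -14.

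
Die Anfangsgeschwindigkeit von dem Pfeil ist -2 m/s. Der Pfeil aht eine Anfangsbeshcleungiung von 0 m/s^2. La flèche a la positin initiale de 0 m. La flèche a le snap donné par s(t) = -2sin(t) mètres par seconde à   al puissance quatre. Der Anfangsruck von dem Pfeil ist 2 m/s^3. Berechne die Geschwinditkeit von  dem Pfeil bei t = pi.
Wir müssen unsere Gleichung für den Snap s(t) = -2·sin(t) 3-mal integrieren. Durch Integration von dem Snap und Verwendung der Anfangsbedingung j(0) = 2, erhalten wir j(t) = 2·cos(t). Durch Integration von dem Ruck und Verwendung der Anfangsbedingung a(0) = 0, erhalten wir a(t) = 2·sin(t). Durch Integration von der Beschleunigung und Verwendung der Anfangsbedingung v(0) = -2, erhalten wir v(t) = -2·cos(t). Mit v(t) = -2·cos(t) und Einsetzen von t = pi, finden wir v = 2.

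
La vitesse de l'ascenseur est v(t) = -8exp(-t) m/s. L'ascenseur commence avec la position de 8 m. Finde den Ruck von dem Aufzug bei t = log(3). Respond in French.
Nous devons dériver notre équation de la vitesse v(t) = -8·exp(-t) 2 fois. En prenant d/dt de v(t), nous trouvons a(t) = 8·exp(-t). En prenant d/dt de a(t), nous trouvons j(t) = -8·exp(-t). De l'équation du jerk j(t) = -8·exp(-t), nous substituons t = log(3) pour obtenir j = -8/3.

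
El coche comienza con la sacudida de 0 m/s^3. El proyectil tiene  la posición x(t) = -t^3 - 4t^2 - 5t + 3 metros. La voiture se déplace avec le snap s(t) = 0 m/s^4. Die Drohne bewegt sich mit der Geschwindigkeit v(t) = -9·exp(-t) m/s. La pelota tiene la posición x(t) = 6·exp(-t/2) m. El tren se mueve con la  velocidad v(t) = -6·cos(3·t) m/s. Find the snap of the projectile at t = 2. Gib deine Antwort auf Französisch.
Nous devons dériver notre équation de la position x(t) = -t^3 - 4·t^2 - 5·t + 3 4 fois. La dérivée de la position donne la vitesse: v(t) = -3·t^2 - 8·t - 5. En prenant d/dt de v(t), nous trouvons a(t) = -6·t - 8. La dérivée de l'accélération donne le jerk: j(t) = -6. La dérivée du jerk donne le snap: s(t) = 0. De l'équation du snap s(t) = 0, nous substituons t = 2 pour obtenir s = 0.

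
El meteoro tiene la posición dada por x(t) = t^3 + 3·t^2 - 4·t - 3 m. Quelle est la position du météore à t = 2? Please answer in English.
From the given position equation x(t) = t^3 + 3·t^2 - 4·t - 3, we substitute t = 2 to get x = 9.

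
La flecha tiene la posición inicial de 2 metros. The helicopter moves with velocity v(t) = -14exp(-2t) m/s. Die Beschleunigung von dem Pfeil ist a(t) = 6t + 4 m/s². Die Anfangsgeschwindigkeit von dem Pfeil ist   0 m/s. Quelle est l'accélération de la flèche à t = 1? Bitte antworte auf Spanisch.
Usando a(t) = 6·t + 4 y sustituyendo t = 1, encontramos a = 10.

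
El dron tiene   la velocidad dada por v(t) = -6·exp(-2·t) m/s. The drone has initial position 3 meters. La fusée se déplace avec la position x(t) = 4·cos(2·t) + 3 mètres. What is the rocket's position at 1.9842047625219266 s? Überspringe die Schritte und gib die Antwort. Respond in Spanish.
La posición en t = 1.9842047625219266 es x = 0.291114930018034.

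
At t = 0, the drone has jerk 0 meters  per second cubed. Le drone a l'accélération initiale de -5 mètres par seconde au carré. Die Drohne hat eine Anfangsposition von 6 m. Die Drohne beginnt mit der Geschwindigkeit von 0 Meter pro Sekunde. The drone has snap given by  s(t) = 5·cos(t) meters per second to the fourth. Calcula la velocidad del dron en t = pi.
Partiendo del snap s(t) = 5·cos(t), tomamos 3 antiderivadas. La integral del snap, con j(0) = 0, da la sacudida: j(t) = 5·sin(t). La integral de la sacudida es la aceleración. Usando a(0) = -5, obtenemos a(t) = -5·cos(t). Tomando ∫a(t)dt y aplicando v(0) = 0, encontramos v(t) = -5·sin(t). De la ecuación de la velocidad v(t) = -5·sin(t), sustituimos t = pi para obtener v = 0.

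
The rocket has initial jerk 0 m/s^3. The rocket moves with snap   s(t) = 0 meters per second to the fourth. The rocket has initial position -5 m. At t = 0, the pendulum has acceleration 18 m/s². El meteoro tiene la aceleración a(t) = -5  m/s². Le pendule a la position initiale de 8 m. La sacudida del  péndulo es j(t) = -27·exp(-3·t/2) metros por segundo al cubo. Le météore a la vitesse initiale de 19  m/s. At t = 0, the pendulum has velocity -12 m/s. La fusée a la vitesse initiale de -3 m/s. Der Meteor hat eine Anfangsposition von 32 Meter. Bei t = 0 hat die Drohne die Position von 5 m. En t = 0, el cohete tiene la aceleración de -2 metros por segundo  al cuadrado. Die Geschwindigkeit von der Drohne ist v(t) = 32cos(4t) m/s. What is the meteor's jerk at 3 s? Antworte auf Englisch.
We must differentiate our acceleration equation a(t) = -5 1 time. Taking d/dt of a(t), we find j(t) = 0. From the given jerk equation j(t) = 0, we substitute t = 3 to get j = 0.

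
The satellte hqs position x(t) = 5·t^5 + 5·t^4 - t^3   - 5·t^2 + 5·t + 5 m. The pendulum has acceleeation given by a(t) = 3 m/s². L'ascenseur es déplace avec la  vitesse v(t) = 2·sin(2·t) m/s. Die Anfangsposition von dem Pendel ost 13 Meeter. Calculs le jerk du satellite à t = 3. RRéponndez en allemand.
Ausgehend von der Position x(t) = 5·t^5 + 5·t^4 - t^3 - 5·t^2 + 5·t + 5, nehmen wir 3 Ableitungen. Mit d/dt von x(t) finden wir v(t) = 25·t^4 + 20·t^3 - 3·t^2 - 10·t + 5. Mit d/dt von v(t) finden wir a(t) = 100·t^3 + 60·t^2 - 6·t - 10. Durch Ableiten von der Beschleunigung erhalten wir den Ruck: j(t) = 300·t^2 + 120·t - 6. Wir haben den Ruck j(t) = 300·t^2 + 120·t - 6. Durch Einsetzen von t = 3: j(3) = 3054.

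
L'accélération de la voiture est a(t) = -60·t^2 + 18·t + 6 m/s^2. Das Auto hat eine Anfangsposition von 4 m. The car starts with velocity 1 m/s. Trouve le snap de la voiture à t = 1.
Nous devons dériver notre équation de l'accélération a(t) = -60·t^2 + 18·t + 6 2 fois. En prenant d/dt de a(t), nous trouvons j(t) = 18 - 120·t. En dérivant le jerk, nous obtenons le snap: s(t) = -120. Nous avons le snap s(t) = -120. En substituant t = 1: s(1) = -120.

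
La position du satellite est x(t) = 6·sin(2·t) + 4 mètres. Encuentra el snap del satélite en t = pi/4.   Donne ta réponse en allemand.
Um dies zu lösen, müssen wir 4 Ableitungen unserer Gleichung für die Position x(t) = 6·sin(2·t) + 4 nehmen. Die Ableitung von der Position ergibt die Geschwindigkeit: v(t) = 12·cos(2·t). Mit d/dt von v(t) finden wir a(t) = -24·sin(2·t). Mit d/dt von a(t) finden wir j(t) = -48·cos(2·t). Durch Ableiten von dem Ruck erhalten wir den Snap: s(t) = 96·sin(2·t). Aus der Gleichung für den Snap s(t) = 96·sin(2·t), setzen wir t = pi/4 ein und erhalten s = 96.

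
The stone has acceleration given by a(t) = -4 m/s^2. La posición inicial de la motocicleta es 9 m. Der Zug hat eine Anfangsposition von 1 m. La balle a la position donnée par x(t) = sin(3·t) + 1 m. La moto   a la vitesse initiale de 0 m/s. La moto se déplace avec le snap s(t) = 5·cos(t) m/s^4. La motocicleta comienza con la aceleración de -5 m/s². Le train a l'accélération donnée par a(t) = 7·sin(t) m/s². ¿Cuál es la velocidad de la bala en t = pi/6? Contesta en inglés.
Starting from position x(t) = sin(3·t) + 1, we take 1 derivative. Differentiating position, we get velocity: v(t) = 3·cos(3·t). We have velocity v(t) = 3·cos(3·t). Substituting t = pi/6: v(pi/6) = 0.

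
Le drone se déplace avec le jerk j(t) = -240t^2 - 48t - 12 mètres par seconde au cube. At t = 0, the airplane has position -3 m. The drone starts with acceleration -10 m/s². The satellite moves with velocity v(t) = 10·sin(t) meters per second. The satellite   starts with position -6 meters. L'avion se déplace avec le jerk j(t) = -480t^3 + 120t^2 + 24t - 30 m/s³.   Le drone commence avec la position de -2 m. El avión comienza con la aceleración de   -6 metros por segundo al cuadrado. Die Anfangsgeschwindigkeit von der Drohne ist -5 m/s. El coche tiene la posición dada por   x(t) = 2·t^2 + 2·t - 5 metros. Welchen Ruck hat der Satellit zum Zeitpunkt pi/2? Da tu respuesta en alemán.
Ausgehend von der Geschwindigkeit v(t) = 10·sin(t), nehmen wir 2 Ableitungen. Mit d/dt von v(t) finden wir a(t) = 10·cos(t). Die Ableitung von der Beschleunigung ergibt den Ruck: j(t) = -10·sin(t). Mit j(t) = -10·sin(t) und Einsetzen von t = pi/2, finden wir j = -10.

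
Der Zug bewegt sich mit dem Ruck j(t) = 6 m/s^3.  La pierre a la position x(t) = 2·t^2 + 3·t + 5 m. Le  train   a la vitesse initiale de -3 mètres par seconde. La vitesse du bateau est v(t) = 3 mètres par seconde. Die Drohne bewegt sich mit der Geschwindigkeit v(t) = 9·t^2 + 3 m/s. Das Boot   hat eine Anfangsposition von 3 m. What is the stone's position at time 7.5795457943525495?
Using x(t) = 2·t^2 + 3·t + 5 and substituting t = 7.5795457943525495, we find x = 142.637666280432.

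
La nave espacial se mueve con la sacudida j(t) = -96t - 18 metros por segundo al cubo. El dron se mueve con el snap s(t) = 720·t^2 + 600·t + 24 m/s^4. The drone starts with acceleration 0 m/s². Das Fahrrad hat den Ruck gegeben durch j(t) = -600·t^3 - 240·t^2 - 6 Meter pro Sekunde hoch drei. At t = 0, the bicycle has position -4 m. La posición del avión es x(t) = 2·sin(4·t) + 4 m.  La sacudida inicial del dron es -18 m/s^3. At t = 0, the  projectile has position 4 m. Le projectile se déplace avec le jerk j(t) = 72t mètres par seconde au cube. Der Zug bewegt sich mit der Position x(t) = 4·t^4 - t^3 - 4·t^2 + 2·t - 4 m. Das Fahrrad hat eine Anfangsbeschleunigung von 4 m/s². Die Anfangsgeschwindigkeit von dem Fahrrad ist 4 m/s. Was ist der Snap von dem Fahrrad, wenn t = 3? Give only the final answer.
Die Antwort ist -17640.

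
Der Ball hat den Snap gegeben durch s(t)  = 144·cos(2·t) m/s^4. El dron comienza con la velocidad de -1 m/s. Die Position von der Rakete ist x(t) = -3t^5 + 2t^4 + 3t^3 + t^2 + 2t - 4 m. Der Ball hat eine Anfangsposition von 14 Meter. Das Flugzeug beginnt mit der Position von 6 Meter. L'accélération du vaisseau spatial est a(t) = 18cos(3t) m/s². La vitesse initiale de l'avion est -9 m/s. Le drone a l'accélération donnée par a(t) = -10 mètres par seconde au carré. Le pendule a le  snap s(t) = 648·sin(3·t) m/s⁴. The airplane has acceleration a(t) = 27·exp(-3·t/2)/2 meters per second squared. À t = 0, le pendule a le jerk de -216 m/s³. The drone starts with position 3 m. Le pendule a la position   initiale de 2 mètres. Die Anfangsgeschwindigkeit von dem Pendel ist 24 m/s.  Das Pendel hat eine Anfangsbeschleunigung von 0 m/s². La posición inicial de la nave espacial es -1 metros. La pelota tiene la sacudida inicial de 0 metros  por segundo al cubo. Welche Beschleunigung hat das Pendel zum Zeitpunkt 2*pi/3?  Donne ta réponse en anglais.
We need to integrate our snap equation s(t) = 648·sin(3·t) 2 times. Integrating snap and using the initial condition j(0) = -216, we get j(t) = -216·cos(3·t). The antiderivative of jerk is acceleration. Using a(0) = 0, we get a(t) = -72·sin(3·t). We have acceleration a(t) = -72·sin(3·t). Substituting t = 2*pi/3: a(2*pi/3) = 0.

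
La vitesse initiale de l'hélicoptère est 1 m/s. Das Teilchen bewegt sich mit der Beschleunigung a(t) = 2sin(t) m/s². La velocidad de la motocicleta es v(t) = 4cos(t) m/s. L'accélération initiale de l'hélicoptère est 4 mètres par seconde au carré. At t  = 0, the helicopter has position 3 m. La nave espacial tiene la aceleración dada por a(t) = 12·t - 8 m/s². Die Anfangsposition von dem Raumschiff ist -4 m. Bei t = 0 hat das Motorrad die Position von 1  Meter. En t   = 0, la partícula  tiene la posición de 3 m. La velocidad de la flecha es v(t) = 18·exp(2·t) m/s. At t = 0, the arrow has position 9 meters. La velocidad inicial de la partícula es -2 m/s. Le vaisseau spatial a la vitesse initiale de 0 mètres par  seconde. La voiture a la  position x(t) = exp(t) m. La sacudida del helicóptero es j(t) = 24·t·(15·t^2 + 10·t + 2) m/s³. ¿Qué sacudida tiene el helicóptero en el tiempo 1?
Tenemos la sacudida j(t) = 24·t·(15·t^2 + 10·t + 2). Sustituyendo t = 1: j(1) = 648.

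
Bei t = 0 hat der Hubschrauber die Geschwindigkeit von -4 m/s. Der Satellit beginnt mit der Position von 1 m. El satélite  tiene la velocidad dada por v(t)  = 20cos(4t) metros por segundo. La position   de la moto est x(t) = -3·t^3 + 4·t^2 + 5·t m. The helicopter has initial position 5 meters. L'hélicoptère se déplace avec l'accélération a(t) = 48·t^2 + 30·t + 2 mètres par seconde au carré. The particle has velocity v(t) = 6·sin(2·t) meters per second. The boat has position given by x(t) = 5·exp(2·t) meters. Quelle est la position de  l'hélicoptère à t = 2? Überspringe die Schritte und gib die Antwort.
À t = 2, x = 105.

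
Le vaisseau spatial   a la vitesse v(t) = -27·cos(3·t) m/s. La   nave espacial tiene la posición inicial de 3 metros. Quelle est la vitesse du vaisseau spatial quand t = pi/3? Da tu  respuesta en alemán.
Mit v(t) = -27·cos(3·t) und Einsetzen von t = pi/3, finden wir v = 27.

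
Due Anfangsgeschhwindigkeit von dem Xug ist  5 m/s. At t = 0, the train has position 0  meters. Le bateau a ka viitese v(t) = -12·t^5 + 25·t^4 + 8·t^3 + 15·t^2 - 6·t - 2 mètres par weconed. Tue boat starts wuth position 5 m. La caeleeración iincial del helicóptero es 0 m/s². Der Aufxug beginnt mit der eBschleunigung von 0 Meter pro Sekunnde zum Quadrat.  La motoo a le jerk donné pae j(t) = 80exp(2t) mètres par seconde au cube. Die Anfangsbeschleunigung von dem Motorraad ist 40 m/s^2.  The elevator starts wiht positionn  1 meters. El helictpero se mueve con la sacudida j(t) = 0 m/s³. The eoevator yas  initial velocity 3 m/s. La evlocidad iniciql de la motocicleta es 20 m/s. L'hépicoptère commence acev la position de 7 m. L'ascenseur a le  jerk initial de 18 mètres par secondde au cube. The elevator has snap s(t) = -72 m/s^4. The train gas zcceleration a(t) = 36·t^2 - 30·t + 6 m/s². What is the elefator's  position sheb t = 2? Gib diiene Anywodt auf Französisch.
Nous devons trouver la primitive de notre équation du snap s(t) = -72 4 fois. En prenant ∫s(t)dt et en appliquant j(0) = 18, nous trouvons j(t) = 18 - 72·t. En intégrant le jerk et en utilisant la condition initiale a(0) = 0, nous obtenons a(t) = 18·t·(1 - 2·t). La primitive de l'accélération, avec v(0) = 3, donne la vitesse: v(t) = -12·t^3 + 9·t^2 + 3. L'intégrale de la vitesse, avec x(0) = 1, donne la position: x(t) = -3·t^4 + 3·t^3 + 3·t + 1. Nous avons la position x(t) = -3·t^4 + 3·t^3 + 3·t + 1. En substituant t = 2: x(2) = -17.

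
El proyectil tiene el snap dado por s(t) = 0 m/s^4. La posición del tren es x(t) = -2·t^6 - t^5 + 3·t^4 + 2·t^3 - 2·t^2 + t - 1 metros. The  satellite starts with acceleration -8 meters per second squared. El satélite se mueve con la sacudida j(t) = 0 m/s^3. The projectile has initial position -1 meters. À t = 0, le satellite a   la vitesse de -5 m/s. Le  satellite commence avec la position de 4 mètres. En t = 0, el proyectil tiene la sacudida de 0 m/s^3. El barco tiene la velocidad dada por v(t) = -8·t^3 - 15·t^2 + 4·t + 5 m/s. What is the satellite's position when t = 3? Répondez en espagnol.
Partiendo de la sacudida j(t) = 0, tomamos 3 antiderivadas. La integral de la sacudida, con a(0) = -8, da la aceleración: a(t) = -8. Integrando la aceleración y usando la condición inicial v(0) = -5, obtenemos v(t) = -8·t - 5. Tomando ∫v(t)dt y aplicando x(0) = 4, encontramos x(t) = -4·t^2 - 5·t + 4. Usando x(t) = -4·t^2 - 5·t + 4 y sustituyendo t = 3, encontramos x = -47.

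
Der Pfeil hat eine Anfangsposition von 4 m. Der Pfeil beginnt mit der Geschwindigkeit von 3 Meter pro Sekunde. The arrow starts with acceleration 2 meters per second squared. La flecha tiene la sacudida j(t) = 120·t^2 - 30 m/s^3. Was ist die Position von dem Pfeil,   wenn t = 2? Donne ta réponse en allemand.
Wir müssen das Integral unserer Gleichung für den Ruck j(t) = 120·t^2 - 30 3-mal finden. Die Stammfunktion von dem Ruck ist die Beschleunigung. Mit a(0) = 2 erhalten wir a(t) = 40·t^3 - 30·t + 2. Mit ∫a(t)dt und Anwendung von v(0) = 3, finden wir v(t) = 10·t^4 - 15·t^2 + 2·t + 3. Durch Integration von der Geschwindigkeit und Verwendung der Anfangsbedingung x(0) = 4, erhalten wir x(t) = 2·t^5 - 5·t^3 + t^2 + 3·t + 4. Aus der Gleichung für die Position x(t) = 2·t^5 - 5·t^3 + t^2 + 3·t + 4, setzen wir t = 2 ein und erhalten x = 38.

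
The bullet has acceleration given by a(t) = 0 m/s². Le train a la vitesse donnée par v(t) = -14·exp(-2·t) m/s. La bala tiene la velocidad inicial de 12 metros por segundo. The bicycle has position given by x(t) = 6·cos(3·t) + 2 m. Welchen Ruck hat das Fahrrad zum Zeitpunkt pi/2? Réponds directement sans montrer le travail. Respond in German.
j(pi/2) = -162.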